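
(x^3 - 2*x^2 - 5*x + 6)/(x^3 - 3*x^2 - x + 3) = (x + 2)/(x + 1)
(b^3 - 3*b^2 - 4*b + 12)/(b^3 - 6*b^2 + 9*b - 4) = (b^3 - 3*b^2 - 4*b + 12)/(b^3 - 6*b^2 + 9*b - 4)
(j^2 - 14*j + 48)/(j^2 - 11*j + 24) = (j - 6)/(j - 3)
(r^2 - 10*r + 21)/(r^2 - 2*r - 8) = (-r^2 + 10*r - 21)/(-r^2 + 2*r + 8)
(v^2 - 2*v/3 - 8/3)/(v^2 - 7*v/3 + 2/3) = (3*v + 4)/(3*v - 1)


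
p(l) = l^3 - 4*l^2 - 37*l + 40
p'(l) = 3*l^2 - 8*l - 37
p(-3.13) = 85.96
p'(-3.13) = 17.43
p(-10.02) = -996.87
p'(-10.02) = 344.36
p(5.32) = -119.48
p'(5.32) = 5.35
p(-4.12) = 54.61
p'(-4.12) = 46.88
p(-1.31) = 79.36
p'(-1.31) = -21.37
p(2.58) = -64.91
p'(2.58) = -37.67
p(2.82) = -73.72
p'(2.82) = -35.70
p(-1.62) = 85.19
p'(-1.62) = -16.17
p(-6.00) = -98.00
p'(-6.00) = 119.00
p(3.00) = -80.00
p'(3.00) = -34.00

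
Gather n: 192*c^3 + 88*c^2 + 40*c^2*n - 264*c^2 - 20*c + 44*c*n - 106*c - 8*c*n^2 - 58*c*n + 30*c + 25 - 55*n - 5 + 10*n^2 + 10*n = 192*c^3 - 176*c^2 - 96*c + n^2*(10 - 8*c) + n*(40*c^2 - 14*c - 45) + 20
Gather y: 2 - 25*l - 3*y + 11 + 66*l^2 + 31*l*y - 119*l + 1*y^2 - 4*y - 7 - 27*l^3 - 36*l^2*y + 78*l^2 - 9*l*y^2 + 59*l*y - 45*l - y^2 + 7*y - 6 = -27*l^3 + 144*l^2 - 9*l*y^2 - 189*l + y*(-36*l^2 + 90*l)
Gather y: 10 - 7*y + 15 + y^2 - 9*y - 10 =y^2 - 16*y + 15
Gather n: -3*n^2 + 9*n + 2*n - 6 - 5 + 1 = -3*n^2 + 11*n - 10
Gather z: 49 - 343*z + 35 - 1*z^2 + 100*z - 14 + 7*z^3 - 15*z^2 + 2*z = 7*z^3 - 16*z^2 - 241*z + 70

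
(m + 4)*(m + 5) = m^2 + 9*m + 20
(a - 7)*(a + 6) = a^2 - a - 42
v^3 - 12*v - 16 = (v - 4)*(v + 2)^2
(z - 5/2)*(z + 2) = z^2 - z/2 - 5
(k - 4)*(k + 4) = k^2 - 16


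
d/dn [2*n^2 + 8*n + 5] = 4*n + 8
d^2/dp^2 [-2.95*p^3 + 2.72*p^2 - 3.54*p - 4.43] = 5.44 - 17.7*p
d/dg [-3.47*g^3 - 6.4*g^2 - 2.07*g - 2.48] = -10.41*g^2 - 12.8*g - 2.07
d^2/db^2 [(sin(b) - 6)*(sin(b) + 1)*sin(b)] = -9*sin(b)^3 + 20*sin(b)^2 + 12*sin(b) - 10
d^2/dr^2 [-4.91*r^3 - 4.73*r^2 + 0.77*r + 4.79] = -29.46*r - 9.46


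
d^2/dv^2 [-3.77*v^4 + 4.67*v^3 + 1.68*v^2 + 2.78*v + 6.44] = -45.24*v^2 + 28.02*v + 3.36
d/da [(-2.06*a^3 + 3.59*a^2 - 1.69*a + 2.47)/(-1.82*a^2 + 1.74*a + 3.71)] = (3.7492*a^4 - 7.1688*a^3 - 19.757*a^2 + 35.6286*a - 10.5677)/(3.3124*a^4 - 6.3336*a^3 - 10.4768*a^2 + 12.9108*a + 13.7641)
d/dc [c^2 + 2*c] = 2*c + 2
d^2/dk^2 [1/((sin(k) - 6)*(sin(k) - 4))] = 2*(-2*sin(k)^4 + 15*sin(k)^3 + sin(k)^2 - 150*sin(k) + 76)/((sin(k) - 6)^3*(sin(k) - 4)^3)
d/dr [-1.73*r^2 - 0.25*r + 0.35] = -3.46*r - 0.25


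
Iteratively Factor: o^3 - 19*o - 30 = (o + 3)*(o^2 - 3*o - 10) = (o - 5)*(o + 3)*(o + 2)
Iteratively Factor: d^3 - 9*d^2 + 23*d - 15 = (d - 5)*(d^2 - 4*d + 3) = (d - 5)*(d - 1)*(d - 3)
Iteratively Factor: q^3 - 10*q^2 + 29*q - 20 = (q - 4)*(q^2 - 6*q + 5) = (q - 4)*(q - 1)*(q - 5)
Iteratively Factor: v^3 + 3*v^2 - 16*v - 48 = (v + 3)*(v^2 - 16) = (v + 3)*(v + 4)*(v - 4)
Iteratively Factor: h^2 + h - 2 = (h - 1)*(h + 2)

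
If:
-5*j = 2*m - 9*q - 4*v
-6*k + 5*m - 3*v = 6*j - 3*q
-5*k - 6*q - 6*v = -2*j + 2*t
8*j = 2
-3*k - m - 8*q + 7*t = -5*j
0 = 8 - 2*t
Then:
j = 1/4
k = 5502/1787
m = -10905/7148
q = 19245/7148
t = 4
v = -11630/1787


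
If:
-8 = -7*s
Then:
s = 8/7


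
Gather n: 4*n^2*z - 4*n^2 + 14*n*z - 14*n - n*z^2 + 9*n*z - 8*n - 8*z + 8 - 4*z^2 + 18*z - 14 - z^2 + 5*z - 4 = n^2*(4*z - 4) + n*(-z^2 + 23*z - 22) - 5*z^2 + 15*z - 10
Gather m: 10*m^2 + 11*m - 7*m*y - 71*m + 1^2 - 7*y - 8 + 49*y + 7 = 10*m^2 + m*(-7*y - 60) + 42*y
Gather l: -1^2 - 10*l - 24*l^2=-24*l^2 - 10*l - 1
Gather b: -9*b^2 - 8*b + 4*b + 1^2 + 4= -9*b^2 - 4*b + 5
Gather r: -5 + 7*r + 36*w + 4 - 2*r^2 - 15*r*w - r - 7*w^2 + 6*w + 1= -2*r^2 + r*(6 - 15*w) - 7*w^2 + 42*w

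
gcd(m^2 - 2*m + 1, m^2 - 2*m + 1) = m^2 - 2*m + 1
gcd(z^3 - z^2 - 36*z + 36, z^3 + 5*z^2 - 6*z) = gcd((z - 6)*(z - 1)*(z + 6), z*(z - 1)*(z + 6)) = z^2 + 5*z - 6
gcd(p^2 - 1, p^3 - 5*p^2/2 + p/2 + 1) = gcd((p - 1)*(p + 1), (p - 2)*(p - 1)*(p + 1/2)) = p - 1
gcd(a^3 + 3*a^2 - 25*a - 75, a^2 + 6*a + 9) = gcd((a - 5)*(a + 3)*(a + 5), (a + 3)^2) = a + 3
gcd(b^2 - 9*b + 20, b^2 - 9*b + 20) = b^2 - 9*b + 20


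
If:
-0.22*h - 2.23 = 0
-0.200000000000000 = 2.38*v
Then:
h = -10.14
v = -0.08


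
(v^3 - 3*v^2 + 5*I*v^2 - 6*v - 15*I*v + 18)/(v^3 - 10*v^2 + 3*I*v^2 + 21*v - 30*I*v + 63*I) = (v + 2*I)/(v - 7)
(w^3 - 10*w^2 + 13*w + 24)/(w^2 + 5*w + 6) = (w^3 - 10*w^2 + 13*w + 24)/(w^2 + 5*w + 6)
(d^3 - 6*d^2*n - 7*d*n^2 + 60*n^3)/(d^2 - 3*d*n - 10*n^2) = (d^2 - d*n - 12*n^2)/(d + 2*n)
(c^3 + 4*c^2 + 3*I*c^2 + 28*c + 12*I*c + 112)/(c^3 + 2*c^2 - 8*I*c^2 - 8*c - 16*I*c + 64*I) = (c^2 + 3*I*c + 28)/(c^2 + c*(-2 - 8*I) + 16*I)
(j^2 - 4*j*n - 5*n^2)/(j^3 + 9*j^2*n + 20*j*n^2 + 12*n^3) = (j - 5*n)/(j^2 + 8*j*n + 12*n^2)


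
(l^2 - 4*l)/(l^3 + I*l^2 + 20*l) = (l - 4)/(l^2 + I*l + 20)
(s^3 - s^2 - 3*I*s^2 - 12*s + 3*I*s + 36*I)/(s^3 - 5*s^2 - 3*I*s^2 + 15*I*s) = (s^2 - s - 12)/(s*(s - 5))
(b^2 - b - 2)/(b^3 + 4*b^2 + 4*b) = (b^2 - b - 2)/(b*(b^2 + 4*b + 4))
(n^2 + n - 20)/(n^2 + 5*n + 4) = (n^2 + n - 20)/(n^2 + 5*n + 4)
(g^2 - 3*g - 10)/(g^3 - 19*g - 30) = 1/(g + 3)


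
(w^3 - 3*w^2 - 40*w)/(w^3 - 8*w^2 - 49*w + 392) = w*(w + 5)/(w^2 - 49)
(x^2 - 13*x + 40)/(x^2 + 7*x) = (x^2 - 13*x + 40)/(x*(x + 7))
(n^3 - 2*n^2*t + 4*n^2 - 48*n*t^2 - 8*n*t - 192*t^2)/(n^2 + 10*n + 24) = (n^2 - 2*n*t - 48*t^2)/(n + 6)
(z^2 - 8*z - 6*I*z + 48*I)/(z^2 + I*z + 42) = (z - 8)/(z + 7*I)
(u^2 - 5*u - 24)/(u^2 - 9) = (u - 8)/(u - 3)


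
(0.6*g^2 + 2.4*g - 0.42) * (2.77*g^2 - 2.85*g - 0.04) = 1.662*g^4 + 4.938*g^3 - 8.0274*g^2 + 1.101*g + 0.0168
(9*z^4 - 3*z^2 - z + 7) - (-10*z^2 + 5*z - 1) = 9*z^4 + 7*z^2 - 6*z + 8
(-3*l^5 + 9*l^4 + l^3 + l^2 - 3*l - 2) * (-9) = 27*l^5 - 81*l^4 - 9*l^3 - 9*l^2 + 27*l + 18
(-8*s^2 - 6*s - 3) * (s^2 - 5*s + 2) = -8*s^4 + 34*s^3 + 11*s^2 + 3*s - 6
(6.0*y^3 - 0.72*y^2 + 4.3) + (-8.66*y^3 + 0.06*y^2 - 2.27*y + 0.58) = -2.66*y^3 - 0.66*y^2 - 2.27*y + 4.88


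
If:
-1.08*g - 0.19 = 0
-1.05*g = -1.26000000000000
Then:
No Solution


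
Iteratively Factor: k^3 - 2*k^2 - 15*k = (k + 3)*(k^2 - 5*k) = (k - 5)*(k + 3)*(k)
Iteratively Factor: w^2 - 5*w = (w)*(w - 5)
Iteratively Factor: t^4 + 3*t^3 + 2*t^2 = (t)*(t^3 + 3*t^2 + 2*t) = t^2*(t^2 + 3*t + 2) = t^2*(t + 2)*(t + 1)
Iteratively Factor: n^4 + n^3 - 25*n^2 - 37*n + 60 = (n + 4)*(n^3 - 3*n^2 - 13*n + 15) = (n + 3)*(n + 4)*(n^2 - 6*n + 5) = (n - 5)*(n + 3)*(n + 4)*(n - 1)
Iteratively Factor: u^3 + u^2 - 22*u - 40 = (u + 2)*(u^2 - u - 20) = (u + 2)*(u + 4)*(u - 5)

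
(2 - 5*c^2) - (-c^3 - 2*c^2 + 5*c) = c^3 - 3*c^2 - 5*c + 2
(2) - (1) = 1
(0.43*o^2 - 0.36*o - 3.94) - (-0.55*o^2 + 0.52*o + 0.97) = 0.98*o^2 - 0.88*o - 4.91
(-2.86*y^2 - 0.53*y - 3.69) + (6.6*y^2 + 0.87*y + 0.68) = 3.74*y^2 + 0.34*y - 3.01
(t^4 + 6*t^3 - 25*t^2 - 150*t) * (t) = t^5 + 6*t^4 - 25*t^3 - 150*t^2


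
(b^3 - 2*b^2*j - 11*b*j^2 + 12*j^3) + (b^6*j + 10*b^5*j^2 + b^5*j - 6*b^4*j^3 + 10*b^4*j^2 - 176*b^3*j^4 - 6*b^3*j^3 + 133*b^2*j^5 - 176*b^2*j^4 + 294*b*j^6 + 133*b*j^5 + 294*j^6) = b^6*j + 10*b^5*j^2 + b^5*j - 6*b^4*j^3 + 10*b^4*j^2 - 176*b^3*j^4 - 6*b^3*j^3 + b^3 + 133*b^2*j^5 - 176*b^2*j^4 - 2*b^2*j + 294*b*j^6 + 133*b*j^5 - 11*b*j^2 + 294*j^6 + 12*j^3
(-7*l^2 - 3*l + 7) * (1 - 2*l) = 14*l^3 - l^2 - 17*l + 7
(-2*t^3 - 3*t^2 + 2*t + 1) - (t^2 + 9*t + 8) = -2*t^3 - 4*t^2 - 7*t - 7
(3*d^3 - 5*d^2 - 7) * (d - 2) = 3*d^4 - 11*d^3 + 10*d^2 - 7*d + 14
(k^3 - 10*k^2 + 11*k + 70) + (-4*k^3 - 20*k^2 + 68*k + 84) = -3*k^3 - 30*k^2 + 79*k + 154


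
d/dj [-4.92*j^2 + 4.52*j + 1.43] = 4.52 - 9.84*j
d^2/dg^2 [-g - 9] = 0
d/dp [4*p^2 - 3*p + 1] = 8*p - 3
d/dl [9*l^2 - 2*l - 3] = 18*l - 2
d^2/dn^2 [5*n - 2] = 0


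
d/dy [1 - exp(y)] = -exp(y)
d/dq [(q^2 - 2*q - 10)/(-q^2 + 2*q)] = 20*(1 - q)/(q^2*(q^2 - 4*q + 4))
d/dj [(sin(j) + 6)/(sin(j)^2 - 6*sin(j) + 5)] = (-12*sin(j) + cos(j)^2 + 40)*cos(j)/(sin(j)^2 - 6*sin(j) + 5)^2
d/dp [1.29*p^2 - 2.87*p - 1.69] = 2.58*p - 2.87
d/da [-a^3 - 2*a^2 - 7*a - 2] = -3*a^2 - 4*a - 7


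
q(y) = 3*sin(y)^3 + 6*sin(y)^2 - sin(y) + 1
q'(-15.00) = 3.80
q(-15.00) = 3.36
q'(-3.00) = 2.49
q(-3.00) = 1.25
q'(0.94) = 8.59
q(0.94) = 5.69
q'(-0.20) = -2.97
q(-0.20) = 1.41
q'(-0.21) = -3.04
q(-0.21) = 1.44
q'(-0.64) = -3.98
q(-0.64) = 3.10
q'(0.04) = -0.51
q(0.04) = 0.97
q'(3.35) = 3.03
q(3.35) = 1.44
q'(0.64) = 7.52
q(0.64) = 3.18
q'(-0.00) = -1.00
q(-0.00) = 1.00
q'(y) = 9*sin(y)^2*cos(y) + 12*sin(y)*cos(y) - cos(y)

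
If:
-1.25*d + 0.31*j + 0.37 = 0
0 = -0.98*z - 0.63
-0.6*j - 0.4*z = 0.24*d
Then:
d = 0.37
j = 0.28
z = -0.64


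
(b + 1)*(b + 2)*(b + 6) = b^3 + 9*b^2 + 20*b + 12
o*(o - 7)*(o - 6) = o^3 - 13*o^2 + 42*o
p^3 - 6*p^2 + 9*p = p*(p - 3)^2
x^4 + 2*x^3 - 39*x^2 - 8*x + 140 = (x - 5)*(x - 2)*(x + 2)*(x + 7)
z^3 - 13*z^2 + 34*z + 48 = (z - 8)*(z - 6)*(z + 1)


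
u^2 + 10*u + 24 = (u + 4)*(u + 6)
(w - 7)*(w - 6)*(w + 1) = w^3 - 12*w^2 + 29*w + 42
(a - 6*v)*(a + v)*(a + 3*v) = a^3 - 2*a^2*v - 21*a*v^2 - 18*v^3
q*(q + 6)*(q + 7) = q^3 + 13*q^2 + 42*q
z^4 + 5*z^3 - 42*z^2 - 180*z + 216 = (z - 6)*(z - 1)*(z + 6)^2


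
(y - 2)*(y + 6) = y^2 + 4*y - 12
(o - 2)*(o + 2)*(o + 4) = o^3 + 4*o^2 - 4*o - 16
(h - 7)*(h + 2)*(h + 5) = h^3 - 39*h - 70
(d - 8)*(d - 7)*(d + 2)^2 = d^4 - 11*d^3 + 164*d + 224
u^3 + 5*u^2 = u^2*(u + 5)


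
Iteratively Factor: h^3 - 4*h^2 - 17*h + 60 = (h - 5)*(h^2 + h - 12) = (h - 5)*(h + 4)*(h - 3)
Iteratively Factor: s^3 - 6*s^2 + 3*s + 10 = (s - 2)*(s^2 - 4*s - 5) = (s - 2)*(s + 1)*(s - 5)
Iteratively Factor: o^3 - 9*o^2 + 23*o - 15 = (o - 5)*(o^2 - 4*o + 3) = (o - 5)*(o - 3)*(o - 1)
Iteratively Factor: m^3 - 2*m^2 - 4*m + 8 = (m - 2)*(m^2 - 4) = (m - 2)*(m + 2)*(m - 2)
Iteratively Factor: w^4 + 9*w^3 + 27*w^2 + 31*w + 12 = (w + 3)*(w^3 + 6*w^2 + 9*w + 4) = (w + 1)*(w + 3)*(w^2 + 5*w + 4) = (w + 1)*(w + 3)*(w + 4)*(w + 1)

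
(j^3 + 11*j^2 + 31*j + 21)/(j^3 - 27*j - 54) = (j^2 + 8*j + 7)/(j^2 - 3*j - 18)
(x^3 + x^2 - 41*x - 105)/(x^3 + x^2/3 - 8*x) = 3*(x^2 - 2*x - 35)/(x*(3*x - 8))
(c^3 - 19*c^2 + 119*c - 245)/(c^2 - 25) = (c^2 - 14*c + 49)/(c + 5)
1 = 1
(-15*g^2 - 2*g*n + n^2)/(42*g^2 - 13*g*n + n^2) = (-15*g^2 - 2*g*n + n^2)/(42*g^2 - 13*g*n + n^2)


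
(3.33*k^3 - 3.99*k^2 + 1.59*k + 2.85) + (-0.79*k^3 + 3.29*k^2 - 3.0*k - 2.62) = 2.54*k^3 - 0.7*k^2 - 1.41*k + 0.23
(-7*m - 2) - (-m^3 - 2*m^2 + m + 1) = m^3 + 2*m^2 - 8*m - 3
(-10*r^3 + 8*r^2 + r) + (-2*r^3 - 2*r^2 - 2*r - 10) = -12*r^3 + 6*r^2 - r - 10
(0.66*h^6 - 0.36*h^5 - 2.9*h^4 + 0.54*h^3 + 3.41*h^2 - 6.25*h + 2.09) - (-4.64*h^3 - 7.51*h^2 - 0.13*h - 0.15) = 0.66*h^6 - 0.36*h^5 - 2.9*h^4 + 5.18*h^3 + 10.92*h^2 - 6.12*h + 2.24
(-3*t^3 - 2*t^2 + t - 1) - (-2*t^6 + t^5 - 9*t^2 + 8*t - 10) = 2*t^6 - t^5 - 3*t^3 + 7*t^2 - 7*t + 9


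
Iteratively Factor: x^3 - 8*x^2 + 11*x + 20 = (x + 1)*(x^2 - 9*x + 20) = (x - 5)*(x + 1)*(x - 4)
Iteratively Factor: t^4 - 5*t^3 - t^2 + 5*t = (t - 5)*(t^3 - t) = t*(t - 5)*(t^2 - 1) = t*(t - 5)*(t - 1)*(t + 1)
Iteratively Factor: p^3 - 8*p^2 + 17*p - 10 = (p - 5)*(p^2 - 3*p + 2) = (p - 5)*(p - 1)*(p - 2)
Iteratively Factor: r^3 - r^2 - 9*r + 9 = (r + 3)*(r^2 - 4*r + 3) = (r - 1)*(r + 3)*(r - 3)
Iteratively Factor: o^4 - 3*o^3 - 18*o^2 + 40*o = (o - 5)*(o^3 + 2*o^2 - 8*o) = (o - 5)*(o - 2)*(o^2 + 4*o) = (o - 5)*(o - 2)*(o + 4)*(o)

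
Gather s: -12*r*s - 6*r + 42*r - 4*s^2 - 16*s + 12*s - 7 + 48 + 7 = 36*r - 4*s^2 + s*(-12*r - 4) + 48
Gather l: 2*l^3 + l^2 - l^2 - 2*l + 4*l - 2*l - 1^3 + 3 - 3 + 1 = 2*l^3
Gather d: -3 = -3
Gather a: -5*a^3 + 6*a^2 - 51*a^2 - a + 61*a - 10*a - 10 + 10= -5*a^3 - 45*a^2 + 50*a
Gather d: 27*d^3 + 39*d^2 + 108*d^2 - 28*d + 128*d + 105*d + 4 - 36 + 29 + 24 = 27*d^3 + 147*d^2 + 205*d + 21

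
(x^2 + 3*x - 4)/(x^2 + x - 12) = (x - 1)/(x - 3)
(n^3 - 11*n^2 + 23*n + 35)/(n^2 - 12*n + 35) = n + 1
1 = 1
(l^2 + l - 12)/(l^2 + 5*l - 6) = (l^2 + l - 12)/(l^2 + 5*l - 6)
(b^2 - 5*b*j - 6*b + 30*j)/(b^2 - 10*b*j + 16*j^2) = (b^2 - 5*b*j - 6*b + 30*j)/(b^2 - 10*b*j + 16*j^2)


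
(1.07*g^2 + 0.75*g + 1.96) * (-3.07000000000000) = -3.2849*g^2 - 2.3025*g - 6.0172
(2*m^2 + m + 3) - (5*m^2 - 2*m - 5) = -3*m^2 + 3*m + 8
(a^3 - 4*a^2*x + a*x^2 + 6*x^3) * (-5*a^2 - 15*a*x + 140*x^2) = -5*a^5 + 5*a^4*x + 195*a^3*x^2 - 605*a^2*x^3 + 50*a*x^4 + 840*x^5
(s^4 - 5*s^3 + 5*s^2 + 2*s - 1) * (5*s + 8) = 5*s^5 - 17*s^4 - 15*s^3 + 50*s^2 + 11*s - 8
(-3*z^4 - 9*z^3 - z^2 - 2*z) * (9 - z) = 3*z^5 - 18*z^4 - 80*z^3 - 7*z^2 - 18*z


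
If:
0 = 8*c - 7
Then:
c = 7/8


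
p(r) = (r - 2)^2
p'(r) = 2*r - 4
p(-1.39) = 11.49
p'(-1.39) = -6.78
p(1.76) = 0.06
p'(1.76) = -0.48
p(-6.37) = 70.06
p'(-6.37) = -16.74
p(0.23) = 3.13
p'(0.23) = -3.54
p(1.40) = 0.36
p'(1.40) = -1.20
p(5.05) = 9.30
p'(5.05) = 6.10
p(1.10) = 0.81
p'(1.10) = -1.80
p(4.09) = 4.37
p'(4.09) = 4.18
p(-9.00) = 121.00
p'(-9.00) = -22.00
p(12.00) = 100.00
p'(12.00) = 20.00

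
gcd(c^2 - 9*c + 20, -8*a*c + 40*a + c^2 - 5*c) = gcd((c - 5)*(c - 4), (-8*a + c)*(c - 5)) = c - 5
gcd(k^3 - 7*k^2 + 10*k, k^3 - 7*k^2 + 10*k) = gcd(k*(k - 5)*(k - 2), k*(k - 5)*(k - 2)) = k^3 - 7*k^2 + 10*k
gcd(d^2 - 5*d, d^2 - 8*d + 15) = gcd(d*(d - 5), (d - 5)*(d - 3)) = d - 5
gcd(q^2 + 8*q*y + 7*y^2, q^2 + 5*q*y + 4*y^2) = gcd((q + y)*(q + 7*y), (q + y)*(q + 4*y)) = q + y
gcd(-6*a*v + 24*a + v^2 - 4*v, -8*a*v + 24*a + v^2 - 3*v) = 1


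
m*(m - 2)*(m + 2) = m^3 - 4*m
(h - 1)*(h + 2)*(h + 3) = h^3 + 4*h^2 + h - 6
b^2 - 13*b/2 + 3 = (b - 6)*(b - 1/2)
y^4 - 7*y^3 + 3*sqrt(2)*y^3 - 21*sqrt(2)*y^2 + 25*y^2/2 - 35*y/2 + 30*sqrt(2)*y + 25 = (y - 5)*(y - 2)*(y + sqrt(2)/2)*(y + 5*sqrt(2)/2)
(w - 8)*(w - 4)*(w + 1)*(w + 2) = w^4 - 9*w^3 - 2*w^2 + 72*w + 64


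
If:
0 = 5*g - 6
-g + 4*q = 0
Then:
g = 6/5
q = 3/10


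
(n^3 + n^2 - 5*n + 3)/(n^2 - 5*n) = (n^3 + n^2 - 5*n + 3)/(n*(n - 5))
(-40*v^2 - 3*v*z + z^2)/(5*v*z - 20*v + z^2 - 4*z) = (-8*v + z)/(z - 4)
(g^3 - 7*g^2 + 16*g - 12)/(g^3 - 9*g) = (g^2 - 4*g + 4)/(g*(g + 3))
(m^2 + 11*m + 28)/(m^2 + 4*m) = (m + 7)/m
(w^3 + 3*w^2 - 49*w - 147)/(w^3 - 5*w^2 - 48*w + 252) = (w^2 - 4*w - 21)/(w^2 - 12*w + 36)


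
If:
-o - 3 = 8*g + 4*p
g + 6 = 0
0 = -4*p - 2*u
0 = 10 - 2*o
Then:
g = -6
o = 5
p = 10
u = -20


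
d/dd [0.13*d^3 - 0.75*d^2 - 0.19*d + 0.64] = 0.39*d^2 - 1.5*d - 0.19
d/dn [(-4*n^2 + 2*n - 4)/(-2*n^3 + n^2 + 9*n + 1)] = 2*(-4*n^4 + 4*n^3 - 31*n^2 + 19)/(4*n^6 - 4*n^5 - 35*n^4 + 14*n^3 + 83*n^2 + 18*n + 1)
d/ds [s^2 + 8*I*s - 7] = 2*s + 8*I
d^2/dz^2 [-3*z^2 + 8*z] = -6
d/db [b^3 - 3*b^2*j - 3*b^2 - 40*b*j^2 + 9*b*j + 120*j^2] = 3*b^2 - 6*b*j - 6*b - 40*j^2 + 9*j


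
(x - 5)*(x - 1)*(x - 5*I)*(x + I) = x^4 - 6*x^3 - 4*I*x^3 + 10*x^2 + 24*I*x^2 - 30*x - 20*I*x + 25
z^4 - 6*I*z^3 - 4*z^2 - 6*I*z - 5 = (z - 5*I)*(z - I)^2*(z + I)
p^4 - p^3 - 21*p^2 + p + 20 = (p - 5)*(p - 1)*(p + 1)*(p + 4)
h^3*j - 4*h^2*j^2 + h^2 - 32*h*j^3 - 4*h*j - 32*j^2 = (h - 8*j)*(h + 4*j)*(h*j + 1)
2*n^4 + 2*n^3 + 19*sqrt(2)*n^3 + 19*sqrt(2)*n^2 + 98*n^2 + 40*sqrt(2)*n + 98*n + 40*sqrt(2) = (n + 4*sqrt(2))*(n + 5*sqrt(2))*(sqrt(2)*n + 1)*(sqrt(2)*n + sqrt(2))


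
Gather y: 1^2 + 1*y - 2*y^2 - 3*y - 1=-2*y^2 - 2*y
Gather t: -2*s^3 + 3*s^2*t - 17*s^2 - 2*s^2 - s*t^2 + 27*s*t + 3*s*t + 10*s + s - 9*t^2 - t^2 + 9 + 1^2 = -2*s^3 - 19*s^2 + 11*s + t^2*(-s - 10) + t*(3*s^2 + 30*s) + 10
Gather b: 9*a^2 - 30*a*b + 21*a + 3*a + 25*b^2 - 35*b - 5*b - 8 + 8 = 9*a^2 + 24*a + 25*b^2 + b*(-30*a - 40)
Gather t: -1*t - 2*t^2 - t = -2*t^2 - 2*t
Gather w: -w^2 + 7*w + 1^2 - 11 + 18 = -w^2 + 7*w + 8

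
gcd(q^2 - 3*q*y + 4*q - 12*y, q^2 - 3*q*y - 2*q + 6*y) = -q + 3*y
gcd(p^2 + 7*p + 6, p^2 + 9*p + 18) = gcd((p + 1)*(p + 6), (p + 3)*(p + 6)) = p + 6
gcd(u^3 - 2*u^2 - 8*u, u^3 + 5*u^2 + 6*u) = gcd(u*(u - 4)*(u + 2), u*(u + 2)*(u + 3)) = u^2 + 2*u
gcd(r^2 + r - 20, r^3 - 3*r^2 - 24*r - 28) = 1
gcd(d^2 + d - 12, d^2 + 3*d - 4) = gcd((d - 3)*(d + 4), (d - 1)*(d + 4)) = d + 4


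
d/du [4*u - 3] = 4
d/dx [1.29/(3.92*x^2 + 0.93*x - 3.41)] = (-10.1136*x - 1.1997)/(3.92*x^2 + 0.93*x - 3.41)^2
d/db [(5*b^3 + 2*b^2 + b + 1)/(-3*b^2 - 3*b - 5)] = (-15*b^4 - 30*b^3 - 78*b^2 - 14*b - 2)/(9*b^4 + 18*b^3 + 39*b^2 + 30*b + 25)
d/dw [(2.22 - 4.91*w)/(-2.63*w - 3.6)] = (61.843398*w + 84.65256)/(2.63*w + 3.6)^3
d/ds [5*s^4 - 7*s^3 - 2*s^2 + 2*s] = 20*s^3 - 21*s^2 - 4*s + 2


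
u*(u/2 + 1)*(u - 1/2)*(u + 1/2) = u^4/2 + u^3 - u^2/8 - u/4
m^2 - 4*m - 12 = (m - 6)*(m + 2)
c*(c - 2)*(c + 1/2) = c^3 - 3*c^2/2 - c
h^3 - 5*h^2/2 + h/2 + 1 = (h - 2)*(h - 1)*(h + 1/2)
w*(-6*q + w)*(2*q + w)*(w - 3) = -12*q^2*w^2 + 36*q^2*w - 4*q*w^3 + 12*q*w^2 + w^4 - 3*w^3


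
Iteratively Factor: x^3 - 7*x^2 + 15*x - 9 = (x - 3)*(x^2 - 4*x + 3) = (x - 3)*(x - 1)*(x - 3)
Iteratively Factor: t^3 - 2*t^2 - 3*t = (t + 1)*(t^2 - 3*t) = t*(t + 1)*(t - 3)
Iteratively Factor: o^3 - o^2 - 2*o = (o + 1)*(o^2 - 2*o) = (o - 2)*(o + 1)*(o)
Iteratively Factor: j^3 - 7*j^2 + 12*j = (j - 4)*(j^2 - 3*j) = j*(j - 4)*(j - 3)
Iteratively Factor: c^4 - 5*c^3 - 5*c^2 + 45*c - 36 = (c - 1)*(c^3 - 4*c^2 - 9*c + 36) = (c - 3)*(c - 1)*(c^2 - c - 12) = (c - 4)*(c - 3)*(c - 1)*(c + 3)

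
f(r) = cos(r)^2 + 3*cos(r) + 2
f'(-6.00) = -1.37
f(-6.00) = 5.80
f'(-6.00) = -1.37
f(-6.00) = 5.80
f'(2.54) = -0.76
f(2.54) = 0.21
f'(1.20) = -3.47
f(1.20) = 3.22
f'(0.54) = -2.42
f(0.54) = 5.31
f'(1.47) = -3.19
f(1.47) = 2.31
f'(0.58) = -2.56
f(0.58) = 5.21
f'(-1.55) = 3.04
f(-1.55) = 2.06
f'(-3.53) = -0.44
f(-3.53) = 0.08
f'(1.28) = -3.42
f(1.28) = 2.94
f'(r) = -2*sin(r)*cos(r) - 3*sin(r)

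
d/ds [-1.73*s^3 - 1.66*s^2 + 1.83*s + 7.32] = -5.19*s^2 - 3.32*s + 1.83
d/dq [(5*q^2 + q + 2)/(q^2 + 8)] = (-q^2 + 76*q + 8)/(q^4 + 16*q^2 + 64)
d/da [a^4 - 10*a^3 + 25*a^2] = 2*a*(2*a^2 - 15*a + 25)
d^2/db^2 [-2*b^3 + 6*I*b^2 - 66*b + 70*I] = -12*b + 12*I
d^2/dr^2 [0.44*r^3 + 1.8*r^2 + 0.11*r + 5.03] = 2.64*r + 3.6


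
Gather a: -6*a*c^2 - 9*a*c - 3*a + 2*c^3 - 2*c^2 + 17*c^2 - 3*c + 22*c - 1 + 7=a*(-6*c^2 - 9*c - 3) + 2*c^3 + 15*c^2 + 19*c + 6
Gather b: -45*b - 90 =-45*b - 90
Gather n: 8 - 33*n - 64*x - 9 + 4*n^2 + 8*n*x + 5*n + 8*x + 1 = 4*n^2 + n*(8*x - 28) - 56*x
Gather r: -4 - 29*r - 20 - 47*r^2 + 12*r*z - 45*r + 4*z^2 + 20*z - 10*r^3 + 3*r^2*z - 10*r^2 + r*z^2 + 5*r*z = -10*r^3 + r^2*(3*z - 57) + r*(z^2 + 17*z - 74) + 4*z^2 + 20*z - 24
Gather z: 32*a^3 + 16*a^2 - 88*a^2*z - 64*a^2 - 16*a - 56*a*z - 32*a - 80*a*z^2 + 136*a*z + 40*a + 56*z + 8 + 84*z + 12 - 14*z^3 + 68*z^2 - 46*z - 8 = 32*a^3 - 48*a^2 - 8*a - 14*z^3 + z^2*(68 - 80*a) + z*(-88*a^2 + 80*a + 94) + 12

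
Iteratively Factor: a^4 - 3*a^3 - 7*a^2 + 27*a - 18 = (a - 1)*(a^3 - 2*a^2 - 9*a + 18) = (a - 2)*(a - 1)*(a^2 - 9) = (a - 2)*(a - 1)*(a + 3)*(a - 3)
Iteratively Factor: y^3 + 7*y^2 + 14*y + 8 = (y + 4)*(y^2 + 3*y + 2) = (y + 2)*(y + 4)*(y + 1)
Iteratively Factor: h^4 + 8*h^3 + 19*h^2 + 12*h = (h)*(h^3 + 8*h^2 + 19*h + 12) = h*(h + 3)*(h^2 + 5*h + 4) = h*(h + 3)*(h + 4)*(h + 1)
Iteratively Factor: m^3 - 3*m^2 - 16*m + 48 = (m - 4)*(m^2 + m - 12) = (m - 4)*(m + 4)*(m - 3)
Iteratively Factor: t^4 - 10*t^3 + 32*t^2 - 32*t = (t - 2)*(t^3 - 8*t^2 + 16*t) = (t - 4)*(t - 2)*(t^2 - 4*t) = (t - 4)^2*(t - 2)*(t)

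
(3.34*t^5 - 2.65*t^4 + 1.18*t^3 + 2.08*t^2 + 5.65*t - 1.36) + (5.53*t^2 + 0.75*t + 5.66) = 3.34*t^5 - 2.65*t^4 + 1.18*t^3 + 7.61*t^2 + 6.4*t + 4.3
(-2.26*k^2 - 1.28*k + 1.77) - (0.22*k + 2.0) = -2.26*k^2 - 1.5*k - 0.23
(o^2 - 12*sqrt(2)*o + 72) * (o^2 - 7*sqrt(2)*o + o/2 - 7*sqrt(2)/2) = o^4 - 19*sqrt(2)*o^3 + o^3/2 - 19*sqrt(2)*o^2/2 + 240*o^2 - 504*sqrt(2)*o + 120*o - 252*sqrt(2)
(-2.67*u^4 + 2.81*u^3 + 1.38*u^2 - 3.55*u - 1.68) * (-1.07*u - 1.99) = 2.8569*u^5 + 2.3066*u^4 - 7.0685*u^3 + 1.0523*u^2 + 8.8621*u + 3.3432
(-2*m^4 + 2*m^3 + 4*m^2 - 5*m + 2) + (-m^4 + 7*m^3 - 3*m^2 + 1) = -3*m^4 + 9*m^3 + m^2 - 5*m + 3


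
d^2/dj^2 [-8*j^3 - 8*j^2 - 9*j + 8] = -48*j - 16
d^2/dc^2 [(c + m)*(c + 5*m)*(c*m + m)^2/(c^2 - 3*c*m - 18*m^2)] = 2*m^2*(c^6 - 9*c^5*m - 27*c^4*m^2 + 609*c^3*m^3 + 100*c^3*m^2 + 9*c^3*m + 3186*c^2*m^4 + 972*c^2*m^3 + 69*c^2*m^2 + 5832*c*m^5 + 2484*c*m^4 + 279*c*m^3 + 1620*m^6 + 3348*m^5 + 135*m^4)/(c^6 - 9*c^5*m - 27*c^4*m^2 + 297*c^3*m^3 + 486*c^2*m^4 - 2916*c*m^5 - 5832*m^6)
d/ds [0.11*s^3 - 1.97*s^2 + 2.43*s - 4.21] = 0.33*s^2 - 3.94*s + 2.43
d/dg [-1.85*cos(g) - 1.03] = 1.85*sin(g)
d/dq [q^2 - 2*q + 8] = 2*q - 2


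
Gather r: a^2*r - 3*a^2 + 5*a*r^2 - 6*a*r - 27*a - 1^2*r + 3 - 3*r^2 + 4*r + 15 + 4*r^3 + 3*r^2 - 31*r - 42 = -3*a^2 + 5*a*r^2 - 27*a + 4*r^3 + r*(a^2 - 6*a - 28) - 24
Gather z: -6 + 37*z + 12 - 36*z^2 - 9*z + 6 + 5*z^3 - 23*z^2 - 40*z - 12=5*z^3 - 59*z^2 - 12*z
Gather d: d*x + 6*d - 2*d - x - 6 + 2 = d*(x + 4) - x - 4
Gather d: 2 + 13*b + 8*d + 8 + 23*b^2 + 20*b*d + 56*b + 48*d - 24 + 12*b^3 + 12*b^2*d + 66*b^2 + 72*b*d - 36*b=12*b^3 + 89*b^2 + 33*b + d*(12*b^2 + 92*b + 56) - 14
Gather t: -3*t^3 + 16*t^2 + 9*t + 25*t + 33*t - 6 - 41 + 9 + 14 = -3*t^3 + 16*t^2 + 67*t - 24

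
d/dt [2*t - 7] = 2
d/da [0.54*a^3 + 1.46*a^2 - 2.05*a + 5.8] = 1.62*a^2 + 2.92*a - 2.05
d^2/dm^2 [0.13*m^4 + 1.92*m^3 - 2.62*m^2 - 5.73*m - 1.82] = 1.56*m^2 + 11.52*m - 5.24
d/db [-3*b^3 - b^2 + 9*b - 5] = -9*b^2 - 2*b + 9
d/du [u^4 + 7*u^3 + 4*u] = 4*u^3 + 21*u^2 + 4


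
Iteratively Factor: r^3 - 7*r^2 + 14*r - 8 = (r - 2)*(r^2 - 5*r + 4) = (r - 2)*(r - 1)*(r - 4)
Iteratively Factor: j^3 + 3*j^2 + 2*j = (j)*(j^2 + 3*j + 2) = j*(j + 2)*(j + 1)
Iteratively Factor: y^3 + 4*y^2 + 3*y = (y)*(y^2 + 4*y + 3) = y*(y + 1)*(y + 3)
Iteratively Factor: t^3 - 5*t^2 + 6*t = (t - 3)*(t^2 - 2*t) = (t - 3)*(t - 2)*(t)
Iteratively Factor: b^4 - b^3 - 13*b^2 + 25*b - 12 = (b - 1)*(b^3 - 13*b + 12) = (b - 1)^2*(b^2 + b - 12) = (b - 3)*(b - 1)^2*(b + 4)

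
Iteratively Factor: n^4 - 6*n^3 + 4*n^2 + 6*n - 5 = (n + 1)*(n^3 - 7*n^2 + 11*n - 5) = (n - 5)*(n + 1)*(n^2 - 2*n + 1) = (n - 5)*(n - 1)*(n + 1)*(n - 1)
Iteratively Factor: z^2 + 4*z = (z)*(z + 4)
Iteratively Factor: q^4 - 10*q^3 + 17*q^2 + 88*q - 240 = (q - 5)*(q^3 - 5*q^2 - 8*q + 48) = (q - 5)*(q + 3)*(q^2 - 8*q + 16) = (q - 5)*(q - 4)*(q + 3)*(q - 4)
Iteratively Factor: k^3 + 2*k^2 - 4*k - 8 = (k + 2)*(k^2 - 4) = (k - 2)*(k + 2)*(k + 2)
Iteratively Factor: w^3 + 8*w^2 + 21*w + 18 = (w + 3)*(w^2 + 5*w + 6) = (w + 3)^2*(w + 2)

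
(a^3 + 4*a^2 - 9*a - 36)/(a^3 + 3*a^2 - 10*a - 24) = (a + 3)/(a + 2)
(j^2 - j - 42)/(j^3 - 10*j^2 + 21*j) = (j + 6)/(j*(j - 3))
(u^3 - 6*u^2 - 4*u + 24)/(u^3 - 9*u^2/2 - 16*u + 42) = 2*(u + 2)/(2*u + 7)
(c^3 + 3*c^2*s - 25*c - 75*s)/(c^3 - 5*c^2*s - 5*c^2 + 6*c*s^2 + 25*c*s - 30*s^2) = (c^2 + 3*c*s + 5*c + 15*s)/(c^2 - 5*c*s + 6*s^2)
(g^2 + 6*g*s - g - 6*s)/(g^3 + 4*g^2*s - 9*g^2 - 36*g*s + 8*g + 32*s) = (g + 6*s)/(g^2 + 4*g*s - 8*g - 32*s)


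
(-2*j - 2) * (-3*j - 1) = 6*j^2 + 8*j + 2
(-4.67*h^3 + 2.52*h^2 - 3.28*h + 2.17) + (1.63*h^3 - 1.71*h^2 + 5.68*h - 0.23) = -3.04*h^3 + 0.81*h^2 + 2.4*h + 1.94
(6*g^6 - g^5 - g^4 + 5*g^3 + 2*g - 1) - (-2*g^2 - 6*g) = 6*g^6 - g^5 - g^4 + 5*g^3 + 2*g^2 + 8*g - 1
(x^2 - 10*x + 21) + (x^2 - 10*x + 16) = 2*x^2 - 20*x + 37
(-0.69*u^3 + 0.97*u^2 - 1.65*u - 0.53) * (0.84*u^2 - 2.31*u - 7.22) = -0.5796*u^5 + 2.4087*u^4 + 1.3551*u^3 - 3.6371*u^2 + 13.1373*u + 3.8266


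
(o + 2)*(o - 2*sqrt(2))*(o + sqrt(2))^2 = o^4 + 2*o^3 - 6*o^2 - 12*o - 4*sqrt(2)*o - 8*sqrt(2)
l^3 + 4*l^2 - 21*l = l*(l - 3)*(l + 7)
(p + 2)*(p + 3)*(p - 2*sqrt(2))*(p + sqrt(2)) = p^4 - sqrt(2)*p^3 + 5*p^3 - 5*sqrt(2)*p^2 + 2*p^2 - 20*p - 6*sqrt(2)*p - 24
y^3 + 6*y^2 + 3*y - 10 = (y - 1)*(y + 2)*(y + 5)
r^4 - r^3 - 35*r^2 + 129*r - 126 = (r - 3)^2*(r - 2)*(r + 7)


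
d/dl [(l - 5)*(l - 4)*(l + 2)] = 3*l^2 - 14*l + 2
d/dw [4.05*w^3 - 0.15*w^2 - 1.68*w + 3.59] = 12.15*w^2 - 0.3*w - 1.68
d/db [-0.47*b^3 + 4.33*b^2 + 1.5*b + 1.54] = -1.41*b^2 + 8.66*b + 1.5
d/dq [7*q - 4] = 7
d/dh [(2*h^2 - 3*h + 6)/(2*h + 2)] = (h^2 + 2*h - 9/2)/(h^2 + 2*h + 1)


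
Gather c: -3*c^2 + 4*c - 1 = -3*c^2 + 4*c - 1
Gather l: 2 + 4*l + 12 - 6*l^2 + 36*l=-6*l^2 + 40*l + 14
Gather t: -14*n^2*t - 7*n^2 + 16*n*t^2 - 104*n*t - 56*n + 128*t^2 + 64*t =-7*n^2 - 56*n + t^2*(16*n + 128) + t*(-14*n^2 - 104*n + 64)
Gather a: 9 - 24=-15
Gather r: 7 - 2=5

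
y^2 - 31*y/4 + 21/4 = (y - 7)*(y - 3/4)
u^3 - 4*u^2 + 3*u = u*(u - 3)*(u - 1)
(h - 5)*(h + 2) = h^2 - 3*h - 10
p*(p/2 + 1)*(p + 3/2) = p^3/2 + 7*p^2/4 + 3*p/2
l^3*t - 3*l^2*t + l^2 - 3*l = l*(l - 3)*(l*t + 1)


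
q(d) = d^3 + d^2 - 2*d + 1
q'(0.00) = -2.00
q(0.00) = 1.00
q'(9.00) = 259.00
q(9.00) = 793.00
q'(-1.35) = 0.77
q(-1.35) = 3.06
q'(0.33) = -1.01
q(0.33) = 0.48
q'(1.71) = 10.19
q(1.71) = 5.50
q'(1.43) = 6.99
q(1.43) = 3.11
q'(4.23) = 60.14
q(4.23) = 86.12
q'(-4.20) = 42.52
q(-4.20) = -47.05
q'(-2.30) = 9.27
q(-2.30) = -1.28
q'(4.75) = 75.19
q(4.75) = 121.23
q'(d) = 3*d^2 + 2*d - 2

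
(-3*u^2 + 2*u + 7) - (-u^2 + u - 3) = -2*u^2 + u + 10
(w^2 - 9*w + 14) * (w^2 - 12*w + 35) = w^4 - 21*w^3 + 157*w^2 - 483*w + 490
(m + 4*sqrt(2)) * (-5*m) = -5*m^2 - 20*sqrt(2)*m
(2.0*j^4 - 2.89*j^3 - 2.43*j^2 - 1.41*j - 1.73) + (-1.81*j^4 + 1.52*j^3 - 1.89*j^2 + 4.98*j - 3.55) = 0.19*j^4 - 1.37*j^3 - 4.32*j^2 + 3.57*j - 5.28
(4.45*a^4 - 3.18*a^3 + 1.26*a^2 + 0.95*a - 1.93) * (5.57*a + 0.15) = 24.7865*a^5 - 17.0451*a^4 + 6.5412*a^3 + 5.4805*a^2 - 10.6076*a - 0.2895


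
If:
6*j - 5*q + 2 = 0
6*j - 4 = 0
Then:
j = 2/3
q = 6/5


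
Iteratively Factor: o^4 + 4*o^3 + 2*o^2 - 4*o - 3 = (o + 1)*(o^3 + 3*o^2 - o - 3) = (o - 1)*(o + 1)*(o^2 + 4*o + 3) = (o - 1)*(o + 1)^2*(o + 3)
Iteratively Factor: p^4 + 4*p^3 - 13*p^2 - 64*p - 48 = (p + 4)*(p^3 - 13*p - 12) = (p - 4)*(p + 4)*(p^2 + 4*p + 3) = (p - 4)*(p + 1)*(p + 4)*(p + 3)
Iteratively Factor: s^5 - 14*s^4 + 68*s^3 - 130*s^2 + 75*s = (s - 3)*(s^4 - 11*s^3 + 35*s^2 - 25*s) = s*(s - 3)*(s^3 - 11*s^2 + 35*s - 25) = s*(s - 5)*(s - 3)*(s^2 - 6*s + 5) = s*(s - 5)*(s - 3)*(s - 1)*(s - 5)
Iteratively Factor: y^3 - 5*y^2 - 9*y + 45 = (y - 3)*(y^2 - 2*y - 15) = (y - 3)*(y + 3)*(y - 5)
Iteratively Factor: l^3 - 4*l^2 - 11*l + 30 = (l - 2)*(l^2 - 2*l - 15) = (l - 2)*(l + 3)*(l - 5)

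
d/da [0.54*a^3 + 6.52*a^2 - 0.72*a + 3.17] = 1.62*a^2 + 13.04*a - 0.72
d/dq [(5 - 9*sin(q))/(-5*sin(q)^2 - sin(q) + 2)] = (-45*sin(q)^2 + 50*sin(q) - 13)*cos(q)/(5*sin(q)^2 + sin(q) - 2)^2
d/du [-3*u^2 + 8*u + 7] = 8 - 6*u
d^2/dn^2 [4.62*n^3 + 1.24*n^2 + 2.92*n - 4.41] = 27.72*n + 2.48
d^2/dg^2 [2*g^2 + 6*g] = 4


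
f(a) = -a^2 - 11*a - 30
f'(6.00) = -23.00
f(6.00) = -132.00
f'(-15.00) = 19.00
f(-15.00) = -90.00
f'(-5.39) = -0.22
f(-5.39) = 0.24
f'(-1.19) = -8.62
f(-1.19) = -18.33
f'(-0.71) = -9.58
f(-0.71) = -22.69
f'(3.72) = -18.44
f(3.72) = -84.76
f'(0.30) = -11.60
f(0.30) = -33.39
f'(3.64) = -18.28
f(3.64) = -83.29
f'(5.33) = -21.66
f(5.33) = -117.04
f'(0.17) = -11.34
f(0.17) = -31.90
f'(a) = -2*a - 11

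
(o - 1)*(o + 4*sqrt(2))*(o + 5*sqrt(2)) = o^3 - o^2 + 9*sqrt(2)*o^2 - 9*sqrt(2)*o + 40*o - 40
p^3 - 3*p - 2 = (p - 2)*(p + 1)^2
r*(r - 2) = r^2 - 2*r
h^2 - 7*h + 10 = (h - 5)*(h - 2)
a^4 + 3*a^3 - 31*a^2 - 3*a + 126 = (a - 3)^2*(a + 2)*(a + 7)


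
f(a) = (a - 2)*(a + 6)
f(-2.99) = -15.02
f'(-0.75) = 2.50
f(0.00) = -12.00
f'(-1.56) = 0.88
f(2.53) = 4.52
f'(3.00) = 10.00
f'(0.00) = 4.00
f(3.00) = 9.00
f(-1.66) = -15.88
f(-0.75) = -14.44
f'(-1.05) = 1.90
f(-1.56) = -15.81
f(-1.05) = -15.10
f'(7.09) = 18.18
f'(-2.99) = -1.98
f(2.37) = 3.10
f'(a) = 2*a + 4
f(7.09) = 66.63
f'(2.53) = 9.06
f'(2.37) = 8.74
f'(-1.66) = 0.68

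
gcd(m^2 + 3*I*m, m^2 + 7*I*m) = m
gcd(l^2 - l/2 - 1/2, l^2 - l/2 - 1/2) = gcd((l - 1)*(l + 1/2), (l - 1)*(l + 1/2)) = l^2 - l/2 - 1/2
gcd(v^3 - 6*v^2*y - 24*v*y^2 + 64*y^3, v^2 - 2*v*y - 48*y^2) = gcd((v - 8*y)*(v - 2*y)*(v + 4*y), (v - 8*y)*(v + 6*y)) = -v + 8*y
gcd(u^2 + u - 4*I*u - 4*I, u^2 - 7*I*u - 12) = u - 4*I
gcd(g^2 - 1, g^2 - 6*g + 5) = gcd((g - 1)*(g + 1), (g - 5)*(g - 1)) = g - 1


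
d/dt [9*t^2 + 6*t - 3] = 18*t + 6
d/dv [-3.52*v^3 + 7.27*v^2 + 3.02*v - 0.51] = -10.56*v^2 + 14.54*v + 3.02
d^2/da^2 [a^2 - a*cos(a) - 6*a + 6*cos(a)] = a*cos(a) + 2*sin(a) - 6*cos(a) + 2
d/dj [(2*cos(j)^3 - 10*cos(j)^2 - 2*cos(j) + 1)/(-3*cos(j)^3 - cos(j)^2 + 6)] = 16*(32*cos(j)^4 + 12*cos(j)^3 - 43*cos(j)^2 + 118*cos(j) + 12)*sin(j)/(-9*cos(j) - 2*cos(2*j) - 3*cos(3*j) + 22)^2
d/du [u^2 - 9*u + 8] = 2*u - 9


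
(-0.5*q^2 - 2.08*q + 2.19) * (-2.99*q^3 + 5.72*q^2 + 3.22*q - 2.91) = 1.495*q^5 + 3.3592*q^4 - 20.0557*q^3 + 7.2842*q^2 + 13.1046*q - 6.3729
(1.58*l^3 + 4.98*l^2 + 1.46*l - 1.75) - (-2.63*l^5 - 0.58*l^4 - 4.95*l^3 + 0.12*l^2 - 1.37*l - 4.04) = 2.63*l^5 + 0.58*l^4 + 6.53*l^3 + 4.86*l^2 + 2.83*l + 2.29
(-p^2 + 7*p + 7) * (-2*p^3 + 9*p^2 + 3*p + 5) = 2*p^5 - 23*p^4 + 46*p^3 + 79*p^2 + 56*p + 35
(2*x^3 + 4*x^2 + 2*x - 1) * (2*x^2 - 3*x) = 4*x^5 + 2*x^4 - 8*x^3 - 8*x^2 + 3*x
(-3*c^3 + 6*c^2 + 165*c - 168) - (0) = -3*c^3 + 6*c^2 + 165*c - 168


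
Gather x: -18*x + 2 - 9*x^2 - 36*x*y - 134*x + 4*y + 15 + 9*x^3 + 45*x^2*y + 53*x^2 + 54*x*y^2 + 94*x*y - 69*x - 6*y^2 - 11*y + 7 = 9*x^3 + x^2*(45*y + 44) + x*(54*y^2 + 58*y - 221) - 6*y^2 - 7*y + 24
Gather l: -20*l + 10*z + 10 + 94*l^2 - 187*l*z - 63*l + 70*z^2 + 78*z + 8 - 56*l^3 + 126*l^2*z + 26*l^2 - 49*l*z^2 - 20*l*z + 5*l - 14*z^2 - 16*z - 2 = -56*l^3 + l^2*(126*z + 120) + l*(-49*z^2 - 207*z - 78) + 56*z^2 + 72*z + 16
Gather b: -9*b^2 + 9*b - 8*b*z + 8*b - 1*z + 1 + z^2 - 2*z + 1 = -9*b^2 + b*(17 - 8*z) + z^2 - 3*z + 2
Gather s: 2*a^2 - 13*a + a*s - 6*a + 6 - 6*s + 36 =2*a^2 - 19*a + s*(a - 6) + 42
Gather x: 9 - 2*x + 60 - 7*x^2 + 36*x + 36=-7*x^2 + 34*x + 105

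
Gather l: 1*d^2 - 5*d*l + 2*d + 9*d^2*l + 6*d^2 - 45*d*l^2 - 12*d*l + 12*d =7*d^2 - 45*d*l^2 + 14*d + l*(9*d^2 - 17*d)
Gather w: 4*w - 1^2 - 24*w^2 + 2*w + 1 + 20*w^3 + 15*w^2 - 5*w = 20*w^3 - 9*w^2 + w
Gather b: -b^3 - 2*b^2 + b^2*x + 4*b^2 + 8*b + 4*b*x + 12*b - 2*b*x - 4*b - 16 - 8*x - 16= -b^3 + b^2*(x + 2) + b*(2*x + 16) - 8*x - 32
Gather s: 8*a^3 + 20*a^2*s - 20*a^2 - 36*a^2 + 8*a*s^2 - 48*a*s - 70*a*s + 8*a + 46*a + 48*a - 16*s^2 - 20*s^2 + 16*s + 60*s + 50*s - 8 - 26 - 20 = 8*a^3 - 56*a^2 + 102*a + s^2*(8*a - 36) + s*(20*a^2 - 118*a + 126) - 54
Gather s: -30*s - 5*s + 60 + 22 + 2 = 84 - 35*s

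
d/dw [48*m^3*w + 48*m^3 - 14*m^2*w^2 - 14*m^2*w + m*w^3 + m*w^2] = m*(48*m^2 - 28*m*w - 14*m + 3*w^2 + 2*w)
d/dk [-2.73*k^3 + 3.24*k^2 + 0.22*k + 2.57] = -8.19*k^2 + 6.48*k + 0.22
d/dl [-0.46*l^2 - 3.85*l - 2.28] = -0.92*l - 3.85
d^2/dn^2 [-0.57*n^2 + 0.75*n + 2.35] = -1.14000000000000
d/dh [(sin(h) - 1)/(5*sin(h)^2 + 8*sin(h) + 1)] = (-5*sin(h)^2 + 10*sin(h) + 9)*cos(h)/(5*sin(h)^2 + 8*sin(h) + 1)^2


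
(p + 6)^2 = p^2 + 12*p + 36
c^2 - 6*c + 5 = (c - 5)*(c - 1)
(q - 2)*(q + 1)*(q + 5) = q^3 + 4*q^2 - 7*q - 10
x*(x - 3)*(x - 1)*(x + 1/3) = x^4 - 11*x^3/3 + 5*x^2/3 + x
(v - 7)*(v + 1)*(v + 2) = v^3 - 4*v^2 - 19*v - 14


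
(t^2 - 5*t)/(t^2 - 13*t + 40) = t/(t - 8)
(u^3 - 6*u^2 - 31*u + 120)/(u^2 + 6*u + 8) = (u^3 - 6*u^2 - 31*u + 120)/(u^2 + 6*u + 8)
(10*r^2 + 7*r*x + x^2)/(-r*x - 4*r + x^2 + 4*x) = (10*r^2 + 7*r*x + x^2)/(-r*x - 4*r + x^2 + 4*x)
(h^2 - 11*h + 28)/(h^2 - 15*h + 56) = (h - 4)/(h - 8)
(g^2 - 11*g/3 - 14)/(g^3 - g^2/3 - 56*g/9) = 3*(g - 6)/(g*(3*g - 8))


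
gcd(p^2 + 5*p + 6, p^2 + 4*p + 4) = p + 2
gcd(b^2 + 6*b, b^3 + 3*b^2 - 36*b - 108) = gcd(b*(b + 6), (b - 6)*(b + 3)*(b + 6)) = b + 6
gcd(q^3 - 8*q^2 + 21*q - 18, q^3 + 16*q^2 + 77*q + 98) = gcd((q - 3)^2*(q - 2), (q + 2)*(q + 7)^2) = 1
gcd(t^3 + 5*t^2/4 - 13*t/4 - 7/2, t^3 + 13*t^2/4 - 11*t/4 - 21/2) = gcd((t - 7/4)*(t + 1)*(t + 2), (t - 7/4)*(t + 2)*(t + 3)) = t^2 + t/4 - 7/2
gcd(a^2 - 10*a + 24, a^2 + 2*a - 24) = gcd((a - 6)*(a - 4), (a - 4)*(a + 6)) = a - 4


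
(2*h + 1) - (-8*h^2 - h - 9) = 8*h^2 + 3*h + 10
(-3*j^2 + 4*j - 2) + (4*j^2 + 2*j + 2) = j^2 + 6*j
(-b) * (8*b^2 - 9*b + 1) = -8*b^3 + 9*b^2 - b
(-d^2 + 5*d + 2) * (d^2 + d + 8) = -d^4 + 4*d^3 - d^2 + 42*d + 16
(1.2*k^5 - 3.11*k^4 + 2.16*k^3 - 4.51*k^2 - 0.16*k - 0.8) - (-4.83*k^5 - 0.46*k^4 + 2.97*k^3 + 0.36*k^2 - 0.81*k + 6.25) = 6.03*k^5 - 2.65*k^4 - 0.81*k^3 - 4.87*k^2 + 0.65*k - 7.05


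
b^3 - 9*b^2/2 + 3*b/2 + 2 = (b - 4)*(b - 1)*(b + 1/2)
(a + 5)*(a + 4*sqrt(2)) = a^2 + 5*a + 4*sqrt(2)*a + 20*sqrt(2)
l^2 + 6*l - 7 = (l - 1)*(l + 7)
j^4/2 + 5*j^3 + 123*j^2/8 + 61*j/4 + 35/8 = (j/2 + 1/2)*(j + 1/2)*(j + 7/2)*(j + 5)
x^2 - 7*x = x*(x - 7)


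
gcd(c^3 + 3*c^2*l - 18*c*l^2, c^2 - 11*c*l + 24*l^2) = c - 3*l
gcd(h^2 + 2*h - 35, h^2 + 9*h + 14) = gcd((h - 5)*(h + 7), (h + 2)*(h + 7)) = h + 7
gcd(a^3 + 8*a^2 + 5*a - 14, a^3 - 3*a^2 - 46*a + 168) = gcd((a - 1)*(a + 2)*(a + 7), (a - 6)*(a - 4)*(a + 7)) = a + 7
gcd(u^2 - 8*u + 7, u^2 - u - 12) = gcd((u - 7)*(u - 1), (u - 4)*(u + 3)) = 1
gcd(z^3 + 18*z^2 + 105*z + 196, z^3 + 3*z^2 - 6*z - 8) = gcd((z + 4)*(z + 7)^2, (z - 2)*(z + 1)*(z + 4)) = z + 4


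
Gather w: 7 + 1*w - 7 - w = 0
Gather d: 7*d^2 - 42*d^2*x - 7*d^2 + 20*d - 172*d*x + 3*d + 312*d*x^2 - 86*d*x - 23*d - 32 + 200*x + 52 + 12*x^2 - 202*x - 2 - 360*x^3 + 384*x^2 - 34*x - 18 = -42*d^2*x + d*(312*x^2 - 258*x) - 360*x^3 + 396*x^2 - 36*x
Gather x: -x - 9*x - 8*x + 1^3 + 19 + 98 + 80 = 198 - 18*x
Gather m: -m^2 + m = -m^2 + m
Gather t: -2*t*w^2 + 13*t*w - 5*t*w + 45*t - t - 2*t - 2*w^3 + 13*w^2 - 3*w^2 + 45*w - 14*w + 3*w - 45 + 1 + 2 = t*(-2*w^2 + 8*w + 42) - 2*w^3 + 10*w^2 + 34*w - 42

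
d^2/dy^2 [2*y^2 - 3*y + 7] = 4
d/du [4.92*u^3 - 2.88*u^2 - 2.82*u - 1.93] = 14.76*u^2 - 5.76*u - 2.82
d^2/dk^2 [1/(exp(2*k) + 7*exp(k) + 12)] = (2*(2*exp(k) + 7)^2*exp(k) - (4*exp(k) + 7)*(exp(2*k) + 7*exp(k) + 12))*exp(k)/(exp(2*k) + 7*exp(k) + 12)^3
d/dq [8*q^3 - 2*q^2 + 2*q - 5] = 24*q^2 - 4*q + 2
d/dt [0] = 0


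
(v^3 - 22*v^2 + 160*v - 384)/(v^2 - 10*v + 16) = (v^2 - 14*v + 48)/(v - 2)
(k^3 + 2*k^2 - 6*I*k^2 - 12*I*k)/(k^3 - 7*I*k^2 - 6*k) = (k + 2)/(k - I)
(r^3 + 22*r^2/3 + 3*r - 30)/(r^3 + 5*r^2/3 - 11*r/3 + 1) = (3*r^2 + 13*r - 30)/(3*r^2 - 4*r + 1)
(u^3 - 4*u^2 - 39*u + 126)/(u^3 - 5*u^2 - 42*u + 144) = (u - 7)/(u - 8)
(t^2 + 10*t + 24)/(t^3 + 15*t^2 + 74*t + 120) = 1/(t + 5)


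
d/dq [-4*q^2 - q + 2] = -8*q - 1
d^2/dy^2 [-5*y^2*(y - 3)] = 30 - 30*y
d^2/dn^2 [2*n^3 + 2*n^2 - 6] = 12*n + 4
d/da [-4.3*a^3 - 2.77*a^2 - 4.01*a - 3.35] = -12.9*a^2 - 5.54*a - 4.01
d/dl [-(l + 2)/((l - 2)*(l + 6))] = (l^2 + 4*l + 20)/(l^4 + 8*l^3 - 8*l^2 - 96*l + 144)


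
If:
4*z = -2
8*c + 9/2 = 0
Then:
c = -9/16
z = -1/2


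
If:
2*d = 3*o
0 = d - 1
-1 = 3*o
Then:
No Solution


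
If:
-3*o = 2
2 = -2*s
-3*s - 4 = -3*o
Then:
No Solution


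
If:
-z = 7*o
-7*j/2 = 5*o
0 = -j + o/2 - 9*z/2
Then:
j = 0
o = 0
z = 0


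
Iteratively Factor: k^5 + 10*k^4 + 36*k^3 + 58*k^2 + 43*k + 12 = (k + 1)*(k^4 + 9*k^3 + 27*k^2 + 31*k + 12) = (k + 1)*(k + 4)*(k^3 + 5*k^2 + 7*k + 3) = (k + 1)^2*(k + 4)*(k^2 + 4*k + 3) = (k + 1)^2*(k + 3)*(k + 4)*(k + 1)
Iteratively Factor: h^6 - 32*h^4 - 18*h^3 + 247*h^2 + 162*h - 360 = (h - 5)*(h^5 + 5*h^4 - 7*h^3 - 53*h^2 - 18*h + 72) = (h - 5)*(h - 1)*(h^4 + 6*h^3 - h^2 - 54*h - 72) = (h - 5)*(h - 3)*(h - 1)*(h^3 + 9*h^2 + 26*h + 24) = (h - 5)*(h - 3)*(h - 1)*(h + 2)*(h^2 + 7*h + 12) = (h - 5)*(h - 3)*(h - 1)*(h + 2)*(h + 4)*(h + 3)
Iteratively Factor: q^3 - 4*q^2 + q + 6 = (q + 1)*(q^2 - 5*q + 6) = (q - 2)*(q + 1)*(q - 3)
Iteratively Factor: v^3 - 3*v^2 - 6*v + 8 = (v - 4)*(v^2 + v - 2) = (v - 4)*(v - 1)*(v + 2)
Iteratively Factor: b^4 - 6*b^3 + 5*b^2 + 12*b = (b - 4)*(b^3 - 2*b^2 - 3*b) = (b - 4)*(b - 3)*(b^2 + b) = b*(b - 4)*(b - 3)*(b + 1)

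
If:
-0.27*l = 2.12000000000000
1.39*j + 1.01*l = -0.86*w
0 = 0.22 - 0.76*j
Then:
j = 0.29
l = -7.85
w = 8.75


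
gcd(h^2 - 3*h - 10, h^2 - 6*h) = 1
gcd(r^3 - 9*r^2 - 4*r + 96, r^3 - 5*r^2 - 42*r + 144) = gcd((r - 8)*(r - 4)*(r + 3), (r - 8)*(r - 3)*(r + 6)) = r - 8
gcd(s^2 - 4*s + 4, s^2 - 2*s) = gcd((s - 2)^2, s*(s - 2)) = s - 2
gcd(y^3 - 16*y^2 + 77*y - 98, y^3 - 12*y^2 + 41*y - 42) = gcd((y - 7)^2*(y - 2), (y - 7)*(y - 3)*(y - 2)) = y^2 - 9*y + 14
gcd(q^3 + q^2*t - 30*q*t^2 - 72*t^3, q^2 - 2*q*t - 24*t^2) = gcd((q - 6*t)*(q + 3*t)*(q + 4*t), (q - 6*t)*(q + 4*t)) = q^2 - 2*q*t - 24*t^2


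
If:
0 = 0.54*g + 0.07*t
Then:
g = -0.12962962962963*t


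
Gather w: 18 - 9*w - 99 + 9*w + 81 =0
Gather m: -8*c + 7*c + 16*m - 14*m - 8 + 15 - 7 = -c + 2*m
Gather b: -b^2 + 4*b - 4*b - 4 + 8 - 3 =1 - b^2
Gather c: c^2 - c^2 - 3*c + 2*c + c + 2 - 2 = 0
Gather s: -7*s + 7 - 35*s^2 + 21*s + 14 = -35*s^2 + 14*s + 21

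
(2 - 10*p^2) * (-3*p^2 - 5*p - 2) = 30*p^4 + 50*p^3 + 14*p^2 - 10*p - 4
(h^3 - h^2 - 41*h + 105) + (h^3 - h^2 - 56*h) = 2*h^3 - 2*h^2 - 97*h + 105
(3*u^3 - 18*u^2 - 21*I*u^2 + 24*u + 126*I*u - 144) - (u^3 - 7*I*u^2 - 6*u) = 2*u^3 - 18*u^2 - 14*I*u^2 + 30*u + 126*I*u - 144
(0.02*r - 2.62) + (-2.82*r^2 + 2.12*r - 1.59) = -2.82*r^2 + 2.14*r - 4.21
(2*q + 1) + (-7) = 2*q - 6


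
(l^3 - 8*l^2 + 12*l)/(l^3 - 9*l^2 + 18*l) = (l - 2)/(l - 3)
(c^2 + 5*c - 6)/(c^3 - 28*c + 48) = (c - 1)/(c^2 - 6*c + 8)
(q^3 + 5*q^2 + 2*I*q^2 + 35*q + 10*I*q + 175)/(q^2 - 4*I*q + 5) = (q^2 + q*(5 + 7*I) + 35*I)/(q + I)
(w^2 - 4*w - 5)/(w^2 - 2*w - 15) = (w + 1)/(w + 3)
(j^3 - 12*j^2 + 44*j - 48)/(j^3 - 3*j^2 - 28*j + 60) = (j - 4)/(j + 5)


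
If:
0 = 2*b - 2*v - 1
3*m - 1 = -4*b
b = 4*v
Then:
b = 2/3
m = -5/9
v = 1/6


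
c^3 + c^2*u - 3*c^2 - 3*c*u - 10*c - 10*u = (c - 5)*(c + 2)*(c + u)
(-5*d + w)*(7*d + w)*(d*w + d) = -35*d^3*w - 35*d^3 + 2*d^2*w^2 + 2*d^2*w + d*w^3 + d*w^2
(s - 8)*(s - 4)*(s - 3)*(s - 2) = s^4 - 17*s^3 + 98*s^2 - 232*s + 192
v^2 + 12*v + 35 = (v + 5)*(v + 7)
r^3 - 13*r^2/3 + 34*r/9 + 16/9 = (r - 8/3)*(r - 2)*(r + 1/3)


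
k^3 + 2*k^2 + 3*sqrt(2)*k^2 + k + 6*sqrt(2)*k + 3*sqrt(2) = (k + 1)^2*(k + 3*sqrt(2))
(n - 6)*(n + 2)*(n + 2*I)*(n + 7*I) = n^4 - 4*n^3 + 9*I*n^3 - 26*n^2 - 36*I*n^2 + 56*n - 108*I*n + 168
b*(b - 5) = b^2 - 5*b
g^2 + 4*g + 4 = (g + 2)^2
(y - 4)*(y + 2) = y^2 - 2*y - 8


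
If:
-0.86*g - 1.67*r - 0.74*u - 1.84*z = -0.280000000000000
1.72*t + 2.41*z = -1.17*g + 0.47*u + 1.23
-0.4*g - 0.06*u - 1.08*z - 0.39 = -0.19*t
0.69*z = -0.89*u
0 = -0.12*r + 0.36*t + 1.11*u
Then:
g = -1.41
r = 0.62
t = 1.08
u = -0.28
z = 0.37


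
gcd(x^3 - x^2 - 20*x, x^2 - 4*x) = x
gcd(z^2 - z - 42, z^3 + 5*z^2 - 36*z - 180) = z + 6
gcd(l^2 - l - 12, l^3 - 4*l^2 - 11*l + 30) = l + 3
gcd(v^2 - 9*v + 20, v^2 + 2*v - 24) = v - 4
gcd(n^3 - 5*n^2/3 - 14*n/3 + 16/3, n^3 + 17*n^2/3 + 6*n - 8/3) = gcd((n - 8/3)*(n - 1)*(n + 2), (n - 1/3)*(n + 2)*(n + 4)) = n + 2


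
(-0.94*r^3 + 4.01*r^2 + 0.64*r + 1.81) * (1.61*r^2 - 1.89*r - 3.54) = -1.5134*r^5 + 8.2327*r^4 - 3.2209*r^3 - 12.4909*r^2 - 5.6865*r - 6.4074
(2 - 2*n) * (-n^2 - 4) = 2*n^3 - 2*n^2 + 8*n - 8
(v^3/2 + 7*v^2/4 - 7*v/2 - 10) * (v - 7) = v^4/2 - 7*v^3/4 - 63*v^2/4 + 29*v/2 + 70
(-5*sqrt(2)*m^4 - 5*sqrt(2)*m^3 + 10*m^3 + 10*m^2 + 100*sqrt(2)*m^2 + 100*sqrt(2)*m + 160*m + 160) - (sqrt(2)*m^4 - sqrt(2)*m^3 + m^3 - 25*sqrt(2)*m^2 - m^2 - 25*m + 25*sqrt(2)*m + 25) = -6*sqrt(2)*m^4 - 4*sqrt(2)*m^3 + 9*m^3 + 11*m^2 + 125*sqrt(2)*m^2 + 75*sqrt(2)*m + 185*m + 135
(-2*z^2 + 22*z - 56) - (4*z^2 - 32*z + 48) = -6*z^2 + 54*z - 104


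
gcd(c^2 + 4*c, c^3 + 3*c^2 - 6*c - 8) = c + 4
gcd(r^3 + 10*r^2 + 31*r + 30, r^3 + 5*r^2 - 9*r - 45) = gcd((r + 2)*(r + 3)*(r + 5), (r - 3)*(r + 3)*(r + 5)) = r^2 + 8*r + 15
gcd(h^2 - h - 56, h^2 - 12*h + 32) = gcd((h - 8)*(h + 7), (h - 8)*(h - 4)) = h - 8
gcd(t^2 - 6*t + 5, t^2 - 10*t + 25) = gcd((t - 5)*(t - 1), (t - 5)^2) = t - 5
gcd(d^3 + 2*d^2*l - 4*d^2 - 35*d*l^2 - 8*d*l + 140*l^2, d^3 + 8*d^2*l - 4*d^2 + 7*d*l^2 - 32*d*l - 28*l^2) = d^2 + 7*d*l - 4*d - 28*l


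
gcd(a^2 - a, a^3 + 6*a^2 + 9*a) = a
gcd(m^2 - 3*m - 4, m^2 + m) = m + 1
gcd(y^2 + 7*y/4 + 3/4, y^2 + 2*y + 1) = y + 1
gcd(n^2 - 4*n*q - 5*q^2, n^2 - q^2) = n + q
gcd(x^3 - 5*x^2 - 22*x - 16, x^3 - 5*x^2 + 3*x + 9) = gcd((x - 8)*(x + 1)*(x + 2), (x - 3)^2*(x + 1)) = x + 1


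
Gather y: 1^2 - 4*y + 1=2 - 4*y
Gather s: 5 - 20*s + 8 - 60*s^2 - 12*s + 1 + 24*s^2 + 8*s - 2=-36*s^2 - 24*s + 12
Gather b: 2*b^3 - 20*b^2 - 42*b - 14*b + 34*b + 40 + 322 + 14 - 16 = 2*b^3 - 20*b^2 - 22*b + 360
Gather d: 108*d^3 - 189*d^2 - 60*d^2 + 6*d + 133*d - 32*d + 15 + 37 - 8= 108*d^3 - 249*d^2 + 107*d + 44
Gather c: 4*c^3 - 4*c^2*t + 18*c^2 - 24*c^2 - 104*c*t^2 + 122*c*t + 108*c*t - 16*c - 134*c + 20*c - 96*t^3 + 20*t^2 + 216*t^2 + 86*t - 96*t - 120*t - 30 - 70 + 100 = 4*c^3 + c^2*(-4*t - 6) + c*(-104*t^2 + 230*t - 130) - 96*t^3 + 236*t^2 - 130*t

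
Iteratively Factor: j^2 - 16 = (j - 4)*(j + 4)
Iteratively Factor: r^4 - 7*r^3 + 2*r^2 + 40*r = (r + 2)*(r^3 - 9*r^2 + 20*r) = (r - 4)*(r + 2)*(r^2 - 5*r) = r*(r - 4)*(r + 2)*(r - 5)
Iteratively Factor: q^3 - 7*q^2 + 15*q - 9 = (q - 3)*(q^2 - 4*q + 3) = (q - 3)^2*(q - 1)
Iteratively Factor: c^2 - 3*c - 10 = (c - 5)*(c + 2)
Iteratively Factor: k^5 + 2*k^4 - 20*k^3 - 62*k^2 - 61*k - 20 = (k + 1)*(k^4 + k^3 - 21*k^2 - 41*k - 20) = (k + 1)^2*(k^3 - 21*k - 20) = (k - 5)*(k + 1)^2*(k^2 + 5*k + 4) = (k - 5)*(k + 1)^2*(k + 4)*(k + 1)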